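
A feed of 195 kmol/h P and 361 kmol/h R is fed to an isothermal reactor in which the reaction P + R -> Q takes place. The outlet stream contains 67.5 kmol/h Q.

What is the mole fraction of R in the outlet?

For Q: n = n₀ + 1ξ → 67.5 = 0 + 1ξ, giving ξ = 67.5 kmol/h.
Outlet amounts (n = n₀ + ν ξ):
  P: 195 − 1(67.5) = 127.5
  R: 361 − 1(67.5) = 293.5
  Q: 0 + 1(67.5) = 67.5
Total out = 488.5 kmol/h; y_R = 293.5 / 488.5 = 0.6008.

0.601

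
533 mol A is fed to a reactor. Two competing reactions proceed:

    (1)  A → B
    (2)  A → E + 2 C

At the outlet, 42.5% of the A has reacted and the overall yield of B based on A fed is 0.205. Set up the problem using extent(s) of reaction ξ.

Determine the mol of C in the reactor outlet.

235 mol

Yield of B: 1ξ₁ / 533 = 0.205 → ξ₁ = 109.3 mol.
Conversion of A: 1ξ₁ + 1ξ₂ = 0.425 × 533 = 226.5 → ξ₂ = 117.3 mol.
Outlet amounts (n = n₀ + Σ ν·ξ):
  A: 533 − 1(109.3) − 1(117.3) = 306.5
  B: 0 + 1(109.3) = 109.3
  E: 0 + 1(117.3) = 117.3
  C: 0 + 2(117.3) = 234.5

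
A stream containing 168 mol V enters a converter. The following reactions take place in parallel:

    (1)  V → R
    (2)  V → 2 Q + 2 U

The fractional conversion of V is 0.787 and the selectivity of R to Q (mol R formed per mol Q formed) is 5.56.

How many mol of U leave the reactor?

21.8 mol

Conversion of V: V consumed = 0.787 × 168 = 132.2 mol = 1ξ₁ + 1ξ₂.
Selectivity: 1ξ₁ / (2ξ₂) = 5.56 → ξ₁ = 11.12 ξ₂.
Substitute: (1·11.12 + 1) ξ₂ = 132.2 → ξ₂ = 10.91 mol, ξ₁ = 121.3 mol.
Outlet amounts (n = n₀ + Σ ν·ξ):
  V: 168 − 1(121.3) − 1(10.91) = 35.78
  R: 0 + 1(121.3) = 121.3
  Q: 0 + 2(10.91) = 21.82
  U: 0 + 2(10.91) = 21.82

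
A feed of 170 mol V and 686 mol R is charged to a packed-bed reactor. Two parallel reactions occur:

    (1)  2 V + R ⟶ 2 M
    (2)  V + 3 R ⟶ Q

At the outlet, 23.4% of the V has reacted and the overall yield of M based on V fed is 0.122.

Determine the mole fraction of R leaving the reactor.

0.784

Yield of M: 2ξ₁ / 170 = 0.122 → ξ₁ = 10.37 mol.
Conversion of V: 2ξ₁ + 1ξ₂ = 0.234 × 170 = 39.78 → ξ₂ = 19.04 mol.
Outlet amounts (n = n₀ + Σ ν·ξ):
  V: 170 − 2(10.37) − 1(19.04) = 130.2
  R: 686 − 1(10.37) − 3(19.04) = 618.5
  M: 0 + 2(10.37) = 20.74
  Q: 0 + 1(19.04) = 19.04
Total out = 788.5 mol; y_R = 618.5 / 788.5 = 0.7844.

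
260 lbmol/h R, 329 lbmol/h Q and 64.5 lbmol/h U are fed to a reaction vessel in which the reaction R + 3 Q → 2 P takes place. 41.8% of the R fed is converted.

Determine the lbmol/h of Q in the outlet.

2.96 lbmol/h

R reacted = 0.418 × 260 = 108.7 lbmol/h; ν_R = −1, so ξ = 108.7/1 = 108.7 lbmol/h.
Outlet amounts (n = n₀ + ν ξ):
  R: 260 − 1(108.7) = 151.3
  Q: 329 − 3(108.7) = 2.96
  P: 0 + 2(108.7) = 217.4
  U: 64.5 (inert)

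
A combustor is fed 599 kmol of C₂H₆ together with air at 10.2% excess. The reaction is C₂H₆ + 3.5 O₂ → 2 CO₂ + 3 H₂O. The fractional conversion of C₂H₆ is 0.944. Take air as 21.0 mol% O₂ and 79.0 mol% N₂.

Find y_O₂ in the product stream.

Stoichiometric O₂ = 3.5 × 599 = 2096 kmol; O₂ fed = 2096 × 1.102 = 2310 kmol.
N₂ fed = 2310 × 79/21 = 8691 kmol.
Fuel reacted = 0.944 × 599 → ξ = 565.5 kmol.
Outlet (n = n₀ + ν ξ):
  C₂H₆: 599 − 1(565.5) = 33.54
  O₂: 2310 − 3.5(565.5) = 331.2
  N₂: 8691 (inert)
  CO₂: 0 + 2(565.5) = 1131
  H₂O: 0 + 3(565.5) = 1696
Total out = 11880 kmol; y_O₂ = 331.2 / 11880 = 0.02787.

0.0279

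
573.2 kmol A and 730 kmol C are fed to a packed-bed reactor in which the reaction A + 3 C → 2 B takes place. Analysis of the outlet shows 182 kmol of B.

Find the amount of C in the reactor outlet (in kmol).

For B: n = n₀ + 2ξ → 182 = 0 + 2ξ, giving ξ = 91 kmol.
Outlet amounts (n = n₀ + ν ξ):
  A: 573.2 − 1(91) = 482.2
  C: 730 − 3(91) = 457
  B: 0 + 2(91) = 182

457 kmol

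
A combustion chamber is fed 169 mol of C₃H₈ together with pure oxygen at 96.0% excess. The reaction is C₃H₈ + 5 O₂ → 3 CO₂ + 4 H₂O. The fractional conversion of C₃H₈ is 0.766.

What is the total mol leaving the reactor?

1950 mol

Stoichiometric O₂ = 5 × 169 = 845 mol; O₂ fed = 845 × 1.960 = 1656 mol.
Fuel reacted = 0.766 × 169 → ξ = 129.5 mol.
Outlet (n = n₀ + ν ξ):
  C₃H₈: 169 − 1(129.5) = 39.55
  O₂: 1656 − 5(129.5) = 1009
  CO₂: 0 + 3(129.5) = 388.4
  H₂O: 0 + 4(129.5) = 517.8
Total out = 39.55 + 1009 + 388.4 + 517.8 = 1955 mol.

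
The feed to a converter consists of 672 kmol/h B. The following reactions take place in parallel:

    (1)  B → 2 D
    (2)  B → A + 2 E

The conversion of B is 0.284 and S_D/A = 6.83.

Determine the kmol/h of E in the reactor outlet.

86.5 kmol/h

Conversion of B: B consumed = 0.284 × 672 = 190.8 kmol/h = 1ξ₁ + 1ξ₂.
Selectivity: 2ξ₁ / (1ξ₂) = 6.83 → ξ₁ = 3.415 ξ₂.
Substitute: (1·3.415 + 1) ξ₂ = 190.8 → ξ₂ = 43.23 kmol/h, ξ₁ = 147.6 kmol/h.
Outlet amounts (n = n₀ + Σ ν·ξ):
  B: 672 − 1(147.6) − 1(43.23) = 481.2
  D: 0 + 2(147.6) = 295.2
  A: 0 + 1(43.23) = 43.23
  E: 0 + 2(43.23) = 86.45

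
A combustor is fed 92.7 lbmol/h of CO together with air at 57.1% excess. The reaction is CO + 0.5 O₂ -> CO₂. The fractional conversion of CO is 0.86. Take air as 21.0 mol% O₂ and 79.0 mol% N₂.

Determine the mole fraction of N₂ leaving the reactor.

0.686

Stoichiometric O₂ = 0.5 × 92.7 = 46.35 lbmol/h; O₂ fed = 46.35 × 1.571 = 72.82 lbmol/h.
N₂ fed = 72.82 × 79/21 = 273.9 lbmol/h.
Fuel reacted = 0.86 × 92.7 → ξ = 79.72 lbmol/h.
Outlet (n = n₀ + ν ξ):
  CO: 92.7 − 1(79.72) = 12.98
  O₂: 72.82 − 0.5(79.72) = 32.95
  N₂: 273.9 (inert)
  CO₂: 0 + 1(79.72) = 79.72
Total out = 399.6 lbmol/h; y_N₂ = 273.9 / 399.6 = 0.6855.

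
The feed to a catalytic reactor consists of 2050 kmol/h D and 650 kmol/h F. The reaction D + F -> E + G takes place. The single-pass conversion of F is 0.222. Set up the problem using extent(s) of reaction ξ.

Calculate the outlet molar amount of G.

144 kmol/h

F reacted = 0.222 × 650 = 144.3 kmol/h; ν_F = −1, so ξ = 144.3/1 = 144.3 kmol/h.
Outlet amounts (n = n₀ + ν ξ):
  D: 2050 − 1(144.3) = 1906
  F: 650 − 1(144.3) = 505.7
  E: 0 + 1(144.3) = 144.3
  G: 0 + 1(144.3) = 144.3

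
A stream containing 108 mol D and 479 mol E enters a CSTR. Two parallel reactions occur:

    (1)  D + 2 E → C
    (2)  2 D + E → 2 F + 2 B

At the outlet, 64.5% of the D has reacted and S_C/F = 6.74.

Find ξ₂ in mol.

Conversion of D: D consumed = 0.645 × 108 = 69.66 mol = 1ξ₁ + 2ξ₂.
Selectivity: 1ξ₁ / (2ξ₂) = 6.74 → ξ₁ = 13.48 ξ₂.
Substitute: (1·13.48 + 2) ξ₂ = 69.66 → ξ₂ = 4.5 mol, ξ₁ = 60.66 mol.
Outlet amounts (n = n₀ + Σ ν·ξ):
  D: 108 − 1(60.66) − 2(4.5) = 38.34
  E: 479 − 2(60.66) − 1(4.5) = 353.2
  C: 0 + 1(60.66) = 60.66
  F: 0 + 2(4.5) = 9
  B: 0 + 2(4.5) = 9

ξ₂ = 4.5 mol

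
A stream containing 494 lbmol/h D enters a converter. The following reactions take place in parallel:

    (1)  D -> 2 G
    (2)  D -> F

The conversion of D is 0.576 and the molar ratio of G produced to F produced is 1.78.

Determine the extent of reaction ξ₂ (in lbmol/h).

ξ₂ = 151 lbmol/h

Conversion of D: D consumed = 0.576 × 494 = 284.5 lbmol/h = 1ξ₁ + 1ξ₂.
Selectivity: 2ξ₁ / (1ξ₂) = 1.78 → ξ₁ = 0.89 ξ₂.
Substitute: (1·0.89 + 1) ξ₂ = 284.5 → ξ₂ = 150.6 lbmol/h, ξ₁ = 134 lbmol/h.
Outlet amounts (n = n₀ + Σ ν·ξ):
  D: 494 − 1(134) − 1(150.6) = 209.5
  G: 0 + 2(134) = 268
  F: 0 + 1(150.6) = 150.6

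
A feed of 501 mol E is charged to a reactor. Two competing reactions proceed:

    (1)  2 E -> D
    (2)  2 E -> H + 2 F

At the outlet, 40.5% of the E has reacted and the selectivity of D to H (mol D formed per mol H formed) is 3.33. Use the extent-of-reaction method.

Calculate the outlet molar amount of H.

23.4 mol

Conversion of E: E consumed = 0.405 × 501 = 202.9 mol = 2ξ₁ + 2ξ₂.
Selectivity: 1ξ₁ / (1ξ₂) = 3.33 → ξ₁ = 3.33 ξ₂.
Substitute: (2·3.33 + 2) ξ₂ = 202.9 → ξ₂ = 23.43 mol, ξ₁ = 78.02 mol.
Outlet amounts (n = n₀ + Σ ν·ξ):
  E: 501 − 2(78.02) − 2(23.43) = 298.1
  D: 0 + 1(78.02) = 78.02
  H: 0 + 1(23.43) = 23.43
  F: 0 + 2(23.43) = 46.86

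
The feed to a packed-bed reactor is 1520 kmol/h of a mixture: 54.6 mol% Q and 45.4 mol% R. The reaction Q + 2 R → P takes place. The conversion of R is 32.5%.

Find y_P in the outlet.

0.0865

R reacted = 0.325 × 690.1 = 224.3 kmol/h; ν_R = −2, so ξ = 224.3/2 = 112.1 kmol/h.
Outlet amounts (n = n₀ + ν ξ):
  Q: 829.9 − 1(112.1) = 717.8
  R: 690.1 − 2(112.1) = 465.8
  P: 0 + 1(112.1) = 112.1
Total out = 1296 kmol/h; y_P = 112.1 / 1296 = 0.08654.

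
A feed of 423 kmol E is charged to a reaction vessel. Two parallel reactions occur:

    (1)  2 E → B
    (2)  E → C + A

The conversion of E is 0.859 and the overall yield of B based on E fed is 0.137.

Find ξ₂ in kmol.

ξ₂ = 247 kmol

Yield of B: 1ξ₁ / 423 = 0.137 → ξ₁ = 57.95 kmol.
Conversion of E: 2ξ₁ + 1ξ₂ = 0.859 × 423 = 363.4 → ξ₂ = 247.5 kmol.
Outlet amounts (n = n₀ + Σ ν·ξ):
  E: 423 − 2(57.95) − 1(247.5) = 59.64
  B: 0 + 1(57.95) = 57.95
  C: 0 + 1(247.5) = 247.5
  A: 0 + 1(247.5) = 247.5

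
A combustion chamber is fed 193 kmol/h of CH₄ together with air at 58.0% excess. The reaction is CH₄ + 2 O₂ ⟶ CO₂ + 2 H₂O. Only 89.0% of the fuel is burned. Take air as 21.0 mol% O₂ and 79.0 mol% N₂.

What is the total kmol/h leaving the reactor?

Stoichiometric O₂ = 2 × 193 = 386 kmol/h; O₂ fed = 386 × 1.580 = 609.9 kmol/h.
N₂ fed = 609.9 × 79/21 = 2294 kmol/h.
Fuel reacted = 0.89 × 193 → ξ = 171.8 kmol/h.
Outlet (n = n₀ + ν ξ):
  CH₄: 193 − 1(171.8) = 21.23
  O₂: 609.9 − 2(171.8) = 266.3
  N₂: 2294 (inert)
  CO₂: 0 + 1(171.8) = 171.8
  H₂O: 0 + 2(171.8) = 343.5
Total out = 21.23 + 266.3 + 2294 + 171.8 + 343.5 = 3097 kmol/h.

3100 kmol/h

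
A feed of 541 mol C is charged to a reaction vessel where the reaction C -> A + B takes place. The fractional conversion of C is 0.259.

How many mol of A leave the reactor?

140 mol

C reacted = 0.259 × 541 = 140.1 mol; ν_C = −1, so ξ = 140.1/1 = 140.1 mol.
Outlet amounts (n = n₀ + ν ξ):
  C: 541 − 1(140.1) = 400.9
  A: 0 + 1(140.1) = 140.1
  B: 0 + 1(140.1) = 140.1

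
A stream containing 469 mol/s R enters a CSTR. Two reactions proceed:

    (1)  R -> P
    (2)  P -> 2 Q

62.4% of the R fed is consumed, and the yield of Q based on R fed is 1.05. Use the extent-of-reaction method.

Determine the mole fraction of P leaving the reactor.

0.0649

Conversion of R: R consumed = 1ξ₁ = 0.624 × 469 → ξ₁ = 292.7 mol/s.
Yield of Q: 2ξ₂ / 469 = 1.05 → ξ₂ = 246.2 mol/s.
Outlet amounts (n = n₀ + Σ ν·ξ):
  R: 469 − 1(292.7) = 176.3
  P: 0 + 1(292.7) − 1(246.2) = 46.43
  Q: 0 + 2(246.2) = 492.5
Total out = 715.2 mol/s; y_P = 46.43 / 715.2 = 0.06492.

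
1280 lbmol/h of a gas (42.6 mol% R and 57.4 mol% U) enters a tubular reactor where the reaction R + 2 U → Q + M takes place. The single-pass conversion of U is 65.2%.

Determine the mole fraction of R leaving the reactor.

U reacted = 0.652 × 734.7 = 479 lbmol/h; ν_U = −2, so ξ = 479/2 = 239.5 lbmol/h.
Outlet amounts (n = n₀ + ν ξ):
  R: 545.3 − 1(239.5) = 305.8
  U: 734.7 − 2(239.5) = 255.7
  Q: 0 + 1(239.5) = 239.5
  M: 0 + 1(239.5) = 239.5
Total out = 1040 lbmol/h; y_R = 305.8 / 1040 = 0.2939.

0.294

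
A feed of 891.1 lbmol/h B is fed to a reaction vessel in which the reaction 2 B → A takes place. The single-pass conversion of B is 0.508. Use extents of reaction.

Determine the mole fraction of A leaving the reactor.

0.34

B reacted = 0.508 × 891.1 = 452.7 lbmol/h; ν_B = −2, so ξ = 452.7/2 = 226.3 lbmol/h.
Outlet amounts (n = n₀ + ν ξ):
  B: 891.1 − 2(226.3) = 438.4
  A: 0 + 1(226.3) = 226.3
Total out = 664.8 lbmol/h; y_A = 226.3 / 664.8 = 0.3405.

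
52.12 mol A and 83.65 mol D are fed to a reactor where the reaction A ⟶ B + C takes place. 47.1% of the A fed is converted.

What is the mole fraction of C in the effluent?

0.153

A reacted = 0.471 × 52.12 = 24.55 mol; ν_A = −1, so ξ = 24.55/1 = 24.55 mol.
Outlet amounts (n = n₀ + ν ξ):
  A: 52.12 − 1(24.55) = 27.57
  B: 0 + 1(24.55) = 24.55
  C: 0 + 1(24.55) = 24.55
  D: 83.65 (inert)
Total out = 160.3 mol; y_C = 24.55 / 160.3 = 0.1531.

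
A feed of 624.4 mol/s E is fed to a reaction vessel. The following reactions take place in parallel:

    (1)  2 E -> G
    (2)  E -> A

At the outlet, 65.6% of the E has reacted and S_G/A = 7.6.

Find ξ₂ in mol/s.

ξ₂ = 25.3 mol/s

Conversion of E: E consumed = 0.656 × 624.4 = 409.6 mol/s = 2ξ₁ + 1ξ₂.
Selectivity: 1ξ₁ / (1ξ₂) = 7.6 → ξ₁ = 7.6 ξ₂.
Substitute: (2·7.6 + 1) ξ₂ = 409.6 → ξ₂ = 25.28 mol/s, ξ₁ = 192.2 mol/s.
Outlet amounts (n = n₀ + Σ ν·ξ):
  E: 624.4 − 2(192.2) − 1(25.28) = 214.8
  G: 0 + 1(192.2) = 192.2
  A: 0 + 1(25.28) = 25.28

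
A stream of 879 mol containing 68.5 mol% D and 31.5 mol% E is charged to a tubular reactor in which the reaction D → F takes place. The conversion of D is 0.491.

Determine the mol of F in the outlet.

296 mol

D reacted = 0.491 × 602.1 = 295.6 mol; ν_D = −1, so ξ = 295.6/1 = 295.6 mol.
Outlet amounts (n = n₀ + ν ξ):
  D: 602.1 − 1(295.6) = 306.5
  F: 0 + 1(295.6) = 295.6
  E: 276.9 (inert)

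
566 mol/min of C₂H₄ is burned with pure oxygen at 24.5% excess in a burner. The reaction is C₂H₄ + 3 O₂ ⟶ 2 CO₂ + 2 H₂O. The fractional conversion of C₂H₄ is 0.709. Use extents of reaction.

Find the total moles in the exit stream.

Stoichiometric O₂ = 3 × 566 = 1698 mol/min; O₂ fed = 1698 × 1.245 = 2114 mol/min.
Fuel reacted = 0.709 × 566 → ξ = 401.3 mol/min.
Outlet (n = n₀ + ν ξ):
  C₂H₄: 566 − 1(401.3) = 164.7
  O₂: 2114 − 3(401.3) = 910.1
  CO₂: 0 + 2(401.3) = 802.6
  H₂O: 0 + 2(401.3) = 802.6
Total out = 164.7 + 910.1 + 802.6 + 802.6 = 2680 mol/min.

2680 mol/min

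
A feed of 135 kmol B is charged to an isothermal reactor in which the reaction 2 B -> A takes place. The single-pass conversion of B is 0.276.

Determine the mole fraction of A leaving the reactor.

0.16

B reacted = 0.276 × 135 = 37.26 kmol; ν_B = −2, so ξ = 37.26/2 = 18.63 kmol.
Outlet amounts (n = n₀ + ν ξ):
  B: 135 − 2(18.63) = 97.74
  A: 0 + 1(18.63) = 18.63
Total out = 116.4 kmol; y_A = 18.63 / 116.4 = 0.1601.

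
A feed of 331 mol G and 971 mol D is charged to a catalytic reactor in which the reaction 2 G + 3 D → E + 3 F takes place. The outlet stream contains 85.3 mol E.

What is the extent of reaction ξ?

ξ = 85.3 mol

For E: n = n₀ + 1ξ → 85.3 = 0 + 1ξ, giving ξ = 85.3 mol.
Outlet amounts (n = n₀ + ν ξ):
  G: 331 − 2(85.3) = 160.4
  D: 971 − 3(85.3) = 715.1
  E: 0 + 1(85.3) = 85.3
  F: 0 + 3(85.3) = 255.9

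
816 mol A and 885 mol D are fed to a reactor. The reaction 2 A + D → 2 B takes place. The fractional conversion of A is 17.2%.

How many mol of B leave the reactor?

140 mol

A reacted = 0.172 × 816 = 140.4 mol; ν_A = −2, so ξ = 140.4/2 = 70.18 mol.
Outlet amounts (n = n₀ + ν ξ):
  A: 816 − 2(70.18) = 675.6
  D: 885 − 1(70.18) = 814.8
  B: 0 + 2(70.18) = 140.4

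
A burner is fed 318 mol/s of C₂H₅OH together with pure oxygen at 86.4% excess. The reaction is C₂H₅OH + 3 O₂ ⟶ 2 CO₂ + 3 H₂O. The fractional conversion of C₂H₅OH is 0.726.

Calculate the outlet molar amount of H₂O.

693 mol/s

Stoichiometric O₂ = 3 × 318 = 954 mol/s; O₂ fed = 954 × 1.864 = 1778 mol/s.
Fuel reacted = 0.726 × 318 → ξ = 230.9 mol/s.
Outlet (n = n₀ + ν ξ):
  C₂H₅OH: 318 − 1(230.9) = 87.13
  O₂: 1778 − 3(230.9) = 1086
  CO₂: 0 + 2(230.9) = 461.7
  H₂O: 0 + 3(230.9) = 692.6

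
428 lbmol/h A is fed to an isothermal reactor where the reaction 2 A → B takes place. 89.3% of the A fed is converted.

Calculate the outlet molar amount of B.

191 lbmol/h

A reacted = 0.893 × 428 = 382.2 lbmol/h; ν_A = −2, so ξ = 382.2/2 = 191.1 lbmol/h.
Outlet amounts (n = n₀ + ν ξ):
  A: 428 − 2(191.1) = 45.8
  B: 0 + 1(191.1) = 191.1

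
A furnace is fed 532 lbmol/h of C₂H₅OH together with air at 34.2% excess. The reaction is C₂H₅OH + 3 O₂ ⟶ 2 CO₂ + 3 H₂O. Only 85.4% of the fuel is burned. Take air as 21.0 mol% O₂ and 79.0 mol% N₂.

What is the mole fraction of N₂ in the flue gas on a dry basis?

0.82

Stoichiometric O₂ = 3 × 532 = 1596 lbmol/h; O₂ fed = 1596 × 1.342 = 2142 lbmol/h.
N₂ fed = 2142 × 79/21 = 8057 lbmol/h.
Fuel reacted = 0.854 × 532 → ξ = 454.3 lbmol/h.
Outlet (n = n₀ + ν ξ):
  C₂H₅OH: 532 − 1(454.3) = 77.67
  O₂: 2142 − 3(454.3) = 778.8
  N₂: 8057 (inert)
  CO₂: 0 + 2(454.3) = 908.7
  H₂O: 0 + 3(454.3) = 1363
Dry total = 9823 lbmol/h; y_N₂ (dry) = 8057 / 9823 = 0.8203.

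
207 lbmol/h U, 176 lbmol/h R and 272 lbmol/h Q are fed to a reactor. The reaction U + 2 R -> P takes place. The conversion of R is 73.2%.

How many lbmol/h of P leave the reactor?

R reacted = 0.732 × 176 = 128.8 lbmol/h; ν_R = −2, so ξ = 128.8/2 = 64.42 lbmol/h.
Outlet amounts (n = n₀ + ν ξ):
  U: 207 − 1(64.42) = 142.6
  R: 176 − 2(64.42) = 47.17
  P: 0 + 1(64.42) = 64.42
  Q: 272 (inert)

64.4 lbmol/h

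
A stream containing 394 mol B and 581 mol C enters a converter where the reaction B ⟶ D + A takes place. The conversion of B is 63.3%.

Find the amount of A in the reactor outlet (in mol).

249 mol

B reacted = 0.633 × 394 = 249.4 mol; ν_B = −1, so ξ = 249.4/1 = 249.4 mol.
Outlet amounts (n = n₀ + ν ξ):
  B: 394 − 1(249.4) = 144.6
  D: 0 + 1(249.4) = 249.4
  A: 0 + 1(249.4) = 249.4
  C: 581 (inert)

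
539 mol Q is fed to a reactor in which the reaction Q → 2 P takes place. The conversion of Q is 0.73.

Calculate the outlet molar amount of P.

787 mol

Q reacted = 0.73 × 539 = 393.5 mol; ν_Q = −1, so ξ = 393.5/1 = 393.5 mol.
Outlet amounts (n = n₀ + ν ξ):
  Q: 539 − 1(393.5) = 145.5
  P: 0 + 2(393.5) = 786.9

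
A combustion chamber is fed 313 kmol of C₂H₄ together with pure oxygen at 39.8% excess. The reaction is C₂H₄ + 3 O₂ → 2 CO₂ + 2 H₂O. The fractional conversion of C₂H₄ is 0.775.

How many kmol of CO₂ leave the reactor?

485 kmol

Stoichiometric O₂ = 3 × 313 = 939 kmol; O₂ fed = 939 × 1.398 = 1313 kmol.
Fuel reacted = 0.775 × 313 → ξ = 242.6 kmol.
Outlet (n = n₀ + ν ξ):
  C₂H₄: 313 − 1(242.6) = 70.42
  O₂: 1313 − 3(242.6) = 585
  CO₂: 0 + 2(242.6) = 485.2
  H₂O: 0 + 2(242.6) = 485.2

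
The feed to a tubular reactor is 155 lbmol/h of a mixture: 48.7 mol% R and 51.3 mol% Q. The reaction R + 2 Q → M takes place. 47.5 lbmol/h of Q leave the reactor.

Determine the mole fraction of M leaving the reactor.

For Q: n = n₀ − 2ξ → 47.5 = 79.52 − 2ξ, giving ξ = 16.01 lbmol/h.
Outlet amounts (n = n₀ + ν ξ):
  R: 75.48 − 1(16.01) = 59.48
  Q: 79.52 − 2(16.01) = 47.5
  M: 0 + 1(16.01) = 16.01
Total out = 123 lbmol/h; y_M = 16.01 / 123 = 0.1302.

0.13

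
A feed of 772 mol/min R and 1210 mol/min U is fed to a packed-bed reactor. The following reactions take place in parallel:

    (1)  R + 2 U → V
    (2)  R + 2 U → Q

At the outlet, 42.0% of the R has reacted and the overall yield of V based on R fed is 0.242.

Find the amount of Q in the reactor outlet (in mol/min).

Yield of V: 1ξ₁ / 772 = 0.242 → ξ₁ = 186.8 mol/min.
Conversion of R: 1ξ₁ + 1ξ₂ = 0.42 × 772 = 324.2 → ξ₂ = 137.4 mol/min.
Outlet amounts (n = n₀ + Σ ν·ξ):
  R: 772 − 1(186.8) − 1(137.4) = 447.8
  U: 1210 − 2(186.8) − 2(137.4) = 561.5
  V: 0 + 1(186.8) = 186.8
  Q: 0 + 1(137.4) = 137.4

137 mol/min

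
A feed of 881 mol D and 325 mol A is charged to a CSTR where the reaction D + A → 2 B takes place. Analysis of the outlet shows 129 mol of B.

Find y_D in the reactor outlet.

0.677

For B: n = n₀ + 2ξ → 129 = 0 + 2ξ, giving ξ = 64.5 mol.
Outlet amounts (n = n₀ + ν ξ):
  D: 881 − 1(64.5) = 816.5
  A: 325 − 1(64.5) = 260.5
  B: 0 + 2(64.5) = 129
Total out = 1206 mol; y_D = 816.5 / 1206 = 0.677.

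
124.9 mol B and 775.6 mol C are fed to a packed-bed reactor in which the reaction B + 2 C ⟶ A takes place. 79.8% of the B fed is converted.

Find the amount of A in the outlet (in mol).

B reacted = 0.798 × 124.9 = 99.67 mol; ν_B = −1, so ξ = 99.67/1 = 99.67 mol.
Outlet amounts (n = n₀ + ν ξ):
  B: 124.9 − 1(99.67) = 25.23
  C: 775.6 − 2(99.67) = 576.3
  A: 0 + 1(99.67) = 99.67

99.7 mol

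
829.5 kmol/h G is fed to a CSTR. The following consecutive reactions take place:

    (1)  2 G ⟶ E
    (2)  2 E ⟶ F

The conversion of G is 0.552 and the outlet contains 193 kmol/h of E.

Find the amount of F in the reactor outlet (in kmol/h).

Conversion of G: G consumed = 2ξ₁ = 0.552 × 829.5 → ξ₁ = 228.9 kmol/h.
E balance: n_E = 0 + 1ξ₁ − 2ξ₂ = 193 → ξ₂ = (1·228.9 − 193)/2 = 17.97 kmol/h.
Outlet amounts (n = n₀ + Σ ν·ξ):
  G: 829.5 − 2(228.9) = 371.6
  E: 0 + 1(228.9) − 2(17.97) = 193
  F: 0 + 1(17.97) = 17.97

18 kmol/h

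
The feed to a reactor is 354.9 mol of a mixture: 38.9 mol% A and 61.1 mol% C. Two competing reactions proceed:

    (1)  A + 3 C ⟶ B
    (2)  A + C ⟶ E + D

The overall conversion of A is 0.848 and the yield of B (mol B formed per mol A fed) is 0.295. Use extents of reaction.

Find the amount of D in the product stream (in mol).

76.3 mol

Yield of B: 1ξ₁ / 138.1 = 0.295 → ξ₁ = 40.73 mol.
Conversion of A: 1ξ₁ + 1ξ₂ = 0.848 × 138.1 = 117.1 → ξ₂ = 76.35 mol.
Outlet amounts (n = n₀ + Σ ν·ξ):
  A: 138.1 − 1(40.73) − 1(76.35) = 20.98
  C: 216.8 − 3(40.73) − 1(76.35) = 18.32
  B: 0 + 1(40.73) = 40.73
  E: 0 + 1(76.35) = 76.35
  D: 0 + 1(76.35) = 76.35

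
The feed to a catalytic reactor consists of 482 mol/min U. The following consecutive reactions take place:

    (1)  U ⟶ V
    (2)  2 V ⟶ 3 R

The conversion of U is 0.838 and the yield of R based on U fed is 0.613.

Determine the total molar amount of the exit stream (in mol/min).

580 mol/min

Conversion of U: U consumed = 1ξ₁ = 0.838 × 482 → ξ₁ = 403.9 mol/min.
Yield of R: 3ξ₂ / 482 = 0.613 → ξ₂ = 98.49 mol/min.
Outlet amounts (n = n₀ + Σ ν·ξ):
  U: 482 − 1(403.9) = 78.08
  V: 0 + 1(403.9) − 2(98.49) = 206.9
  R: 0 + 3(98.49) = 295.5
Total out = 78.08 + 206.9 + 295.5 = 580.5 mol/min.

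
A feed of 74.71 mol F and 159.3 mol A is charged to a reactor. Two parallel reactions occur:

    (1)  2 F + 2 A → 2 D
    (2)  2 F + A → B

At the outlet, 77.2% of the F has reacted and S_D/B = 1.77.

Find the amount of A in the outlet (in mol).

Conversion of F: F consumed = 0.772 × 74.71 = 57.68 mol = 2ξ₁ + 2ξ₂.
Selectivity: 2ξ₁ / (1ξ₂) = 1.77 → ξ₁ = 0.885 ξ₂.
Substitute: (2·0.885 + 2) ξ₂ = 57.68 → ξ₂ = 15.3 mol, ξ₁ = 13.54 mol.
Outlet amounts (n = n₀ + Σ ν·ξ):
  F: 74.71 − 2(13.54) − 2(15.3) = 17.03
  A: 159.3 − 2(13.54) − 1(15.3) = 116.9
  D: 0 + 2(13.54) = 27.08
  B: 0 + 1(15.3) = 15.3

117 mol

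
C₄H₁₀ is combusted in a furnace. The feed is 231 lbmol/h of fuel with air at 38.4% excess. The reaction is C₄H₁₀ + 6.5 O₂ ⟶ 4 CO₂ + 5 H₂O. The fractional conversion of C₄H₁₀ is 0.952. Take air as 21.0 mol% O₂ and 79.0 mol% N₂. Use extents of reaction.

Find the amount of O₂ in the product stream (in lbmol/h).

Stoichiometric O₂ = 6.5 × 231 = 1502 lbmol/h; O₂ fed = 1502 × 1.384 = 2078 lbmol/h.
N₂ fed = 2078 × 79/21 = 7818 lbmol/h.
Fuel reacted = 0.952 × 231 → ξ = 219.9 lbmol/h.
Outlet (n = n₀ + ν ξ):
  C₄H₁₀: 231 − 1(219.9) = 11.09
  O₂: 2078 − 6.5(219.9) = 648.6
  N₂: 7818 (inert)
  CO₂: 0 + 4(219.9) = 879.6
  H₂O: 0 + 5(219.9) = 1100

649 lbmol/h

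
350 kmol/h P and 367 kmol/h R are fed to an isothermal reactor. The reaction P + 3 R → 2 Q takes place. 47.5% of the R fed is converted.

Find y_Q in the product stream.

0.193

R reacted = 0.475 × 367 = 174.3 kmol/h; ν_R = −3, so ξ = 174.3/3 = 58.11 kmol/h.
Outlet amounts (n = n₀ + ν ξ):
  P: 350 − 1(58.11) = 291.9
  R: 367 − 3(58.11) = 192.7
  Q: 0 + 2(58.11) = 116.2
Total out = 600.8 kmol/h; y_Q = 116.2 / 600.8 = 0.1934.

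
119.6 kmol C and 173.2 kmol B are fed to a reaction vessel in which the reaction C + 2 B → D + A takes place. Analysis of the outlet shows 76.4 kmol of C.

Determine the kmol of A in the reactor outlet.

For C: n = n₀ − 1ξ → 76.4 = 119.6 − 1ξ, giving ξ = 43.2 kmol.
Outlet amounts (n = n₀ + ν ξ):
  C: 119.6 − 1(43.2) = 76.4
  B: 173.2 − 2(43.2) = 86.8
  D: 0 + 1(43.2) = 43.2
  A: 0 + 1(43.2) = 43.2

43.2 kmol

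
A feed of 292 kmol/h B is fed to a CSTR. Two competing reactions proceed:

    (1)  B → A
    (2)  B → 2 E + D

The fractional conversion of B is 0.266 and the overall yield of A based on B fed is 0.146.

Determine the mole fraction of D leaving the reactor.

0.0968

Yield of A: 1ξ₁ / 292 = 0.146 → ξ₁ = 42.63 kmol/h.
Conversion of B: 1ξ₁ + 1ξ₂ = 0.266 × 292 = 77.67 → ξ₂ = 35.04 kmol/h.
Outlet amounts (n = n₀ + Σ ν·ξ):
  B: 292 − 1(42.63) − 1(35.04) = 214.3
  A: 0 + 1(42.63) = 42.63
  E: 0 + 2(35.04) = 70.08
  D: 0 + 1(35.04) = 35.04
Total out = 362.1 kmol/h; y_D = 35.04 / 362.1 = 0.09677.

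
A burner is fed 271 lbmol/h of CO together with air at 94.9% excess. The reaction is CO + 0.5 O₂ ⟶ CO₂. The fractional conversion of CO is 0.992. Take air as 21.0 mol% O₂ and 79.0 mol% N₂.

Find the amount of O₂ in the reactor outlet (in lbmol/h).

130 lbmol/h

Stoichiometric O₂ = 0.5 × 271 = 135.5 lbmol/h; O₂ fed = 135.5 × 1.949 = 264.1 lbmol/h.
N₂ fed = 264.1 × 79/21 = 993.5 lbmol/h.
Fuel reacted = 0.992 × 271 → ξ = 268.8 lbmol/h.
Outlet (n = n₀ + ν ξ):
  CO: 271 − 1(268.8) = 2.168
  O₂: 264.1 − 0.5(268.8) = 129.7
  N₂: 993.5 (inert)
  CO₂: 0 + 1(268.8) = 268.8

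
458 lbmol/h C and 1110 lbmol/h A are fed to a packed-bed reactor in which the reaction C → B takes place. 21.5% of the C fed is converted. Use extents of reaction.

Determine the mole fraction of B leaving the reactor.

0.0628

C reacted = 0.215 × 458 = 98.47 lbmol/h; ν_C = −1, so ξ = 98.47/1 = 98.47 lbmol/h.
Outlet amounts (n = n₀ + ν ξ):
  C: 458 − 1(98.47) = 359.5
  B: 0 + 1(98.47) = 98.47
  A: 1110 (inert)
Total out = 1568 lbmol/h; y_B = 98.47 / 1568 = 0.0628.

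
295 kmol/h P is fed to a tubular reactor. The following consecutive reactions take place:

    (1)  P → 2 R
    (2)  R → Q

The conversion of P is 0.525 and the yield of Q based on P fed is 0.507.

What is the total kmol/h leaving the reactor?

Conversion of P: P consumed = 1ξ₁ = 0.525 × 295 → ξ₁ = 154.9 kmol/h.
Yield of Q: 1ξ₂ / 295 = 0.507 → ξ₂ = 149.6 kmol/h.
Outlet amounts (n = n₀ + Σ ν·ξ):
  P: 295 − 1(154.9) = 140.1
  R: 0 + 2(154.9) − 1(149.6) = 160.2
  Q: 0 + 1(149.6) = 149.6
Total out = 140.1 + 160.2 + 149.6 = 449.9 kmol/h.

450 kmol/h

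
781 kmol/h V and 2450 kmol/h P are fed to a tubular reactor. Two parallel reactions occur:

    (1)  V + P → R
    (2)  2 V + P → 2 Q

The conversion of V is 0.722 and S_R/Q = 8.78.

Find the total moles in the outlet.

2700 kmol/h

Conversion of V: V consumed = 0.722 × 781 = 563.9 kmol/h = 1ξ₁ + 2ξ₂.
Selectivity: 1ξ₁ / (2ξ₂) = 8.78 → ξ₁ = 17.56 ξ₂.
Substitute: (1·17.56 + 2) ξ₂ = 563.9 → ξ₂ = 28.83 kmol/h, ξ₁ = 506.2 kmol/h.
Outlet amounts (n = n₀ + Σ ν·ξ):
  V: 781 − 1(506.2) − 2(28.83) = 217.1
  P: 2450 − 1(506.2) − 1(28.83) = 1915
  R: 0 + 1(506.2) = 506.2
  Q: 0 + 2(28.83) = 57.66
Total out = 217.1 + 1915 + 506.2 + 57.66 = 2696 kmol/h.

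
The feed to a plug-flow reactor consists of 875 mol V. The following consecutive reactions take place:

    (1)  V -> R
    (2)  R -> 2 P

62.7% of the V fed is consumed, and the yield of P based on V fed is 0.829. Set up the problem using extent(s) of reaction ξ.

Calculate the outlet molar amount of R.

186 mol

Conversion of V: V consumed = 1ξ₁ = 0.627 × 875 → ξ₁ = 548.6 mol.
Yield of P: 2ξ₂ / 875 = 0.829 → ξ₂ = 362.7 mol.
Outlet amounts (n = n₀ + Σ ν·ξ):
  V: 875 − 1(548.6) = 326.4
  R: 0 + 1(548.6) − 1(362.7) = 185.9
  P: 0 + 2(362.7) = 725.4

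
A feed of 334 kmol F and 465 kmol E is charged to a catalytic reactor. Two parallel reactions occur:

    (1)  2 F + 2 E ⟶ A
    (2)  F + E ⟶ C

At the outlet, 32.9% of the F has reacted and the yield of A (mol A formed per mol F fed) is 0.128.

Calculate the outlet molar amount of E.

Yield of A: 1ξ₁ / 334 = 0.128 → ξ₁ = 42.75 kmol.
Conversion of F: 2ξ₁ + 1ξ₂ = 0.329 × 334 = 109.9 → ξ₂ = 24.38 kmol.
Outlet amounts (n = n₀ + Σ ν·ξ):
  F: 334 − 2(42.75) − 1(24.38) = 224.1
  E: 465 − 2(42.75) − 1(24.38) = 355.1
  A: 0 + 1(42.75) = 42.75
  C: 0 + 1(24.38) = 24.38

355 kmol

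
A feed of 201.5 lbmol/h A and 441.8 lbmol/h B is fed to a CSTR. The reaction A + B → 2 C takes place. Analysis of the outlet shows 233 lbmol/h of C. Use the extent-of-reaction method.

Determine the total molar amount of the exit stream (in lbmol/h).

For C: n = n₀ + 2ξ → 233 = 0 + 2ξ, giving ξ = 116.5 lbmol/h.
Outlet amounts (n = n₀ + ν ξ):
  A: 201.5 − 1(116.5) = 85
  B: 441.8 − 1(116.5) = 325.3
  C: 0 + 2(116.5) = 233
Total out = 85 + 325.3 + 233 = 643.3 lbmol/h.

643 lbmol/h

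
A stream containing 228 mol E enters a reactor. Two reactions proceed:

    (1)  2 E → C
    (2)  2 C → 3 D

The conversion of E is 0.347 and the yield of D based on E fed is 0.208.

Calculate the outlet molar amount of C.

Conversion of E: E consumed = 2ξ₁ = 0.347 × 228 → ξ₁ = 39.56 mol.
Yield of D: 3ξ₂ / 228 = 0.208 → ξ₂ = 15.81 mol.
Outlet amounts (n = n₀ + Σ ν·ξ):
  E: 228 − 2(39.56) = 148.9
  C: 0 + 1(39.56) − 2(15.81) = 7.942
  D: 0 + 3(15.81) = 47.42

7.94 mol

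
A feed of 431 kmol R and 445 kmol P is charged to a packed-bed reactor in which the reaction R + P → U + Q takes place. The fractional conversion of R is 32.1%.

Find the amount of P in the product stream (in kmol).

R reacted = 0.321 × 431 = 138.4 kmol; ν_R = −1, so ξ = 138.4/1 = 138.4 kmol.
Outlet amounts (n = n₀ + ν ξ):
  R: 431 − 1(138.4) = 292.6
  P: 445 − 1(138.4) = 306.6
  U: 0 + 1(138.4) = 138.4
  Q: 0 + 1(138.4) = 138.4

307 kmol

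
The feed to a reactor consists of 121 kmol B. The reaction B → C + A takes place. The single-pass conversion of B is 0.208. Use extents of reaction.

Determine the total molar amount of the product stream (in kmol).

B reacted = 0.208 × 121 = 25.17 kmol; ν_B = −1, so ξ = 25.17/1 = 25.17 kmol.
Outlet amounts (n = n₀ + ν ξ):
  B: 121 − 1(25.17) = 95.83
  C: 0 + 1(25.17) = 25.17
  A: 0 + 1(25.17) = 25.17
Total out = 95.83 + 25.17 + 25.17 = 146.2 kmol.

146 kmol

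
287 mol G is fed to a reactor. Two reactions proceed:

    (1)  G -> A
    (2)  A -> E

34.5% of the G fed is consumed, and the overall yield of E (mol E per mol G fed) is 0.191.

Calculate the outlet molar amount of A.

44.2 mol

Conversion of G: G consumed = 1ξ₁ = 0.345 × 287 → ξ₁ = 99.01 mol.
Yield of E: 1ξ₂ / 287 = 0.191 → ξ₂ = 54.82 mol.
Outlet amounts (n = n₀ + Σ ν·ξ):
  G: 287 − 1(99.01) = 188
  A: 0 + 1(99.01) − 1(54.82) = 44.2
  E: 0 + 1(54.82) = 54.82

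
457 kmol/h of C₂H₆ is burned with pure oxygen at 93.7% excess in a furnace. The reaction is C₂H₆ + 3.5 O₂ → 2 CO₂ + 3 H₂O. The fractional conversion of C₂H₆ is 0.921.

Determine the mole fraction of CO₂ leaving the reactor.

0.224

Stoichiometric O₂ = 3.5 × 457 = 1600 kmol/h; O₂ fed = 1600 × 1.937 = 3098 kmol/h.
Fuel reacted = 0.921 × 457 → ξ = 420.9 kmol/h.
Outlet (n = n₀ + ν ξ):
  C₂H₆: 457 − 1(420.9) = 36.1
  O₂: 3098 − 3.5(420.9) = 1625
  CO₂: 0 + 2(420.9) = 841.8
  H₂O: 0 + 3(420.9) = 1263
Total out = 3766 kmol/h; y_CO₂ = 841.8 / 3766 = 0.2235.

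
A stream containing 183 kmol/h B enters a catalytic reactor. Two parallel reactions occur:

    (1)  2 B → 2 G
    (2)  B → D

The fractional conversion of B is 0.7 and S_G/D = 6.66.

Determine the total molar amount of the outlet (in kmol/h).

183 kmol/h

Conversion of B: B consumed = 0.7 × 183 = 128.1 kmol/h = 2ξ₁ + 1ξ₂.
Selectivity: 2ξ₁ / (1ξ₂) = 6.66 → ξ₁ = 3.33 ξ₂.
Substitute: (2·3.33 + 1) ξ₂ = 128.1 → ξ₂ = 16.72 kmol/h, ξ₁ = 55.69 kmol/h.
Outlet amounts (n = n₀ + Σ ν·ξ):
  B: 183 − 2(55.69) − 1(16.72) = 54.9
  G: 0 + 2(55.69) = 111.4
  D: 0 + 1(16.72) = 16.72
Total out = 54.9 + 111.4 + 16.72 = 183 kmol/h.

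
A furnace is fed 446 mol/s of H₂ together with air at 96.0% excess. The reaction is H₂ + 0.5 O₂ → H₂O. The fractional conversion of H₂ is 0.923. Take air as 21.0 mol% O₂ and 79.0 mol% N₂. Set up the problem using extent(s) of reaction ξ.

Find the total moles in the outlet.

2320 mol/s

Stoichiometric O₂ = 0.5 × 446 = 223 mol/s; O₂ fed = 223 × 1.960 = 437.1 mol/s.
N₂ fed = 437.1 × 79/21 = 1644 mol/s.
Fuel reacted = 0.923 × 446 → ξ = 411.7 mol/s.
Outlet (n = n₀ + ν ξ):
  H₂: 446 − 1(411.7) = 34.34
  O₂: 437.1 − 0.5(411.7) = 231.3
  N₂: 1644 (inert)
  H₂O: 0 + 1(411.7) = 411.7
Total out = 34.34 + 231.3 + 1644 + 411.7 = 2322 mol/s.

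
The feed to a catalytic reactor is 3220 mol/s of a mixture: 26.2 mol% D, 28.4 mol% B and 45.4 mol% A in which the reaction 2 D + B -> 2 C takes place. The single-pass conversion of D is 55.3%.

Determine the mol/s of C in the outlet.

D reacted = 0.553 × 843.6 = 466.5 mol/s; ν_D = −2, so ξ = 466.5/2 = 233.3 mol/s.
Outlet amounts (n = n₀ + ν ξ):
  D: 843.6 − 2(233.3) = 377.1
  B: 914.5 − 1(233.3) = 681.2
  C: 0 + 2(233.3) = 466.5
  A: 1462 (inert)

467 mol/s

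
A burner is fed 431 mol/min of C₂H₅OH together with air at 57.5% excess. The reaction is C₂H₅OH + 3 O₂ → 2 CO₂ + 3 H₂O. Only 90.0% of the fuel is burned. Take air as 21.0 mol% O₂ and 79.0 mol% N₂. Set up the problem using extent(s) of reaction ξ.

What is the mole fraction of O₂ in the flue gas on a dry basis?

Stoichiometric O₂ = 3 × 431 = 1293 mol/min; O₂ fed = 1293 × 1.575 = 2036 mol/min.
N₂ fed = 2036 × 79/21 = 7661 mol/min.
Fuel reacted = 0.9 × 431 → ξ = 387.9 mol/min.
Outlet (n = n₀ + ν ξ):
  C₂H₅OH: 431 − 1(387.9) = 43.1
  O₂: 2036 − 3(387.9) = 872.8
  N₂: 7661 (inert)
  CO₂: 0 + 2(387.9) = 775.8
  H₂O: 0 + 3(387.9) = 1164
Dry total = 9353 mol/min; y_O₂ (dry) = 872.8 / 9353 = 0.09332.

0.0933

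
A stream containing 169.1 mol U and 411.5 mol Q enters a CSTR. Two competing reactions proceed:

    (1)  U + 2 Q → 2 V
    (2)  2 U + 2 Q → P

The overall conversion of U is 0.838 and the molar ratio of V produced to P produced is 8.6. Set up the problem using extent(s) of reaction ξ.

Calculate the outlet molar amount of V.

Conversion of U: U consumed = 0.838 × 169.1 = 141.7 mol = 1ξ₁ + 2ξ₂.
Selectivity: 2ξ₁ / (1ξ₂) = 8.6 → ξ₁ = 4.3 ξ₂.
Substitute: (1·4.3 + 2) ξ₂ = 141.7 → ξ₂ = 22.49 mol, ξ₁ = 96.72 mol.
Outlet amounts (n = n₀ + Σ ν·ξ):
  U: 169.1 − 1(96.72) − 2(22.49) = 27.39
  Q: 411.5 − 2(96.72) − 2(22.49) = 173.1
  V: 0 + 2(96.72) = 193.4
  P: 0 + 1(22.49) = 22.49

193 mol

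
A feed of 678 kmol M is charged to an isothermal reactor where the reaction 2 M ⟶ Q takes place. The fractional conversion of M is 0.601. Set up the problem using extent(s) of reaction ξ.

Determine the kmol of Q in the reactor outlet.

204 kmol

M reacted = 0.601 × 678 = 407.5 kmol; ν_M = −2, so ξ = 407.5/2 = 203.7 kmol.
Outlet amounts (n = n₀ + ν ξ):
  M: 678 − 2(203.7) = 270.5
  Q: 0 + 1(203.7) = 203.7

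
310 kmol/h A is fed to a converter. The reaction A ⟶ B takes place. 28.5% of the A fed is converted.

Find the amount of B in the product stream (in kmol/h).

88.3 kmol/h

A reacted = 0.285 × 310 = 88.35 kmol/h; ν_A = −1, so ξ = 88.35/1 = 88.35 kmol/h.
Outlet amounts (n = n₀ + ν ξ):
  A: 310 − 1(88.35) = 221.7
  B: 0 + 1(88.35) = 88.35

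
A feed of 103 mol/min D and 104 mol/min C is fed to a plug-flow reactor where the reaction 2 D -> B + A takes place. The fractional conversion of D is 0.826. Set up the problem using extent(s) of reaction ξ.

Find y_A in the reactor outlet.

D reacted = 0.826 × 103 = 85.08 mol/min; ν_D = −2, so ξ = 85.08/2 = 42.54 mol/min.
Outlet amounts (n = n₀ + ν ξ):
  D: 103 − 2(42.54) = 17.92
  B: 0 + 1(42.54) = 42.54
  A: 0 + 1(42.54) = 42.54
  C: 104 (inert)
Total out = 207 mol/min; y_A = 42.54 / 207 = 0.2055.

0.206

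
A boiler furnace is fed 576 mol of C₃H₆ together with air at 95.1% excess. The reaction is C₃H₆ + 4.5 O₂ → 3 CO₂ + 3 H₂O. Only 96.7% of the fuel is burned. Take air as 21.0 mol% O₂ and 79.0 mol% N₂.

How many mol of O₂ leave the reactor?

Stoichiometric O₂ = 4.5 × 576 = 2592 mol; O₂ fed = 2592 × 1.951 = 5057 mol.
N₂ fed = 5057 × 79/21 = 19020 mol.
Fuel reacted = 0.967 × 576 → ξ = 557 mol.
Outlet (n = n₀ + ν ξ):
  C₃H₆: 576 − 1(557) = 19.01
  O₂: 5057 − 4.5(557) = 2551
  N₂: 19020 (inert)
  CO₂: 0 + 3(557) = 1671
  H₂O: 0 + 3(557) = 1671

2550 mol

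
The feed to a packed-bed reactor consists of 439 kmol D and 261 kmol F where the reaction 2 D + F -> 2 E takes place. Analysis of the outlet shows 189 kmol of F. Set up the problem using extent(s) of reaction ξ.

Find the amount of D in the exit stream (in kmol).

295 kmol

For F: n = n₀ − 1ξ → 189 = 261 − 1ξ, giving ξ = 72 kmol.
Outlet amounts (n = n₀ + ν ξ):
  D: 439 − 2(72) = 295
  F: 261 − 1(72) = 189
  E: 0 + 2(72) = 144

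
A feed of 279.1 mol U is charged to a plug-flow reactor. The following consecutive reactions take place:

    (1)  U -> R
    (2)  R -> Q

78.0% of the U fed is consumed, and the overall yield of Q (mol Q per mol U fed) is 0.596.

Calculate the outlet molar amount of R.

51.4 mol

Conversion of U: U consumed = 1ξ₁ = 0.78 × 279.1 → ξ₁ = 217.7 mol.
Yield of Q: 1ξ₂ / 279.1 = 0.596 → ξ₂ = 166.3 mol.
Outlet amounts (n = n₀ + Σ ν·ξ):
  U: 279.1 − 1(217.7) = 61.4
  R: 0 + 1(217.7) − 1(166.3) = 51.35
  Q: 0 + 1(166.3) = 166.3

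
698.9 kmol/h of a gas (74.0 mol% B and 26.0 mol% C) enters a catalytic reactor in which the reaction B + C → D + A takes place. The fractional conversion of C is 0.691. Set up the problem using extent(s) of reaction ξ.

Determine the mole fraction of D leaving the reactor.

C reacted = 0.691 × 181.7 = 125.6 kmol/h; ν_C = −1, so ξ = 125.6/1 = 125.6 kmol/h.
Outlet amounts (n = n₀ + ν ξ):
  B: 517.2 − 1(125.6) = 391.6
  C: 181.7 − 1(125.6) = 56.15
  D: 0 + 1(125.6) = 125.6
  A: 0 + 1(125.6) = 125.6
Total out = 698.9 kmol/h; y_D = 125.6 / 698.9 = 0.1797.

0.18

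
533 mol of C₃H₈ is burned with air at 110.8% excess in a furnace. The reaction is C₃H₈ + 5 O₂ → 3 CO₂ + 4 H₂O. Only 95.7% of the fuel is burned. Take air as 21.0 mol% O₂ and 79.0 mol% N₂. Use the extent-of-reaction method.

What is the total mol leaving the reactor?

27800 mol

Stoichiometric O₂ = 5 × 533 = 2665 mol; O₂ fed = 2665 × 2.108 = 5618 mol.
N₂ fed = 5618 × 79/21 = 21130 mol.
Fuel reacted = 0.957 × 533 → ξ = 510.1 mol.
Outlet (n = n₀ + ν ξ):
  C₃H₈: 533 − 1(510.1) = 22.92
  O₂: 5618 − 5(510.1) = 3067
  N₂: 21130 (inert)
  CO₂: 0 + 3(510.1) = 1530
  H₂O: 0 + 4(510.1) = 2040
Total out = 22.92 + 3067 + 21130 + 1530 + 2040 = 27790 mol.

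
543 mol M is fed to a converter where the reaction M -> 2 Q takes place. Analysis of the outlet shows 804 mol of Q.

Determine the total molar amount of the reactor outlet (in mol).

945 mol

For Q: n = n₀ + 2ξ → 804 = 0 + 2ξ, giving ξ = 402 mol.
Outlet amounts (n = n₀ + ν ξ):
  M: 543 − 1(402) = 141
  Q: 0 + 2(402) = 804
Total out = 141 + 804 = 945 mol.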